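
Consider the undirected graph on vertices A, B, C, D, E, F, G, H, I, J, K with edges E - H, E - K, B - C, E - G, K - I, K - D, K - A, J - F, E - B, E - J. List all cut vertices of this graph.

Removing B increases the component count from 1 to 2, so B is a cut vertex.
Removing E increases the component count from 1 to 5, so E is a cut vertex.
Removing J increases the component count from 1 to 2, so J is a cut vertex.
Likewise K is a cut vertex.
By contrast removing D leaves 1 component; it is not a cut vertex. No other vertex is a cut vertex either.

B, E, J, K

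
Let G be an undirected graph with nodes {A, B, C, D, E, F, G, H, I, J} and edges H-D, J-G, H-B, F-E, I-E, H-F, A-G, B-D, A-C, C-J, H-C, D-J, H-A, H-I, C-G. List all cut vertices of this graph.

H

Removing H increases the component count from 1 to 2, so H is a cut vertex.
By contrast removing F leaves 1 component; it is not a cut vertex. No other vertex is a cut vertex either.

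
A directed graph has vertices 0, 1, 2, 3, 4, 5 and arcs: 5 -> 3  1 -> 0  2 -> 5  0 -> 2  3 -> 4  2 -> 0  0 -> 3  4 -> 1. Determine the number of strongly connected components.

1

{0, 1, 2, 3, 4, 5} are all mutually reachable — one SCC of size 6.
That gives 1 strongly connected component.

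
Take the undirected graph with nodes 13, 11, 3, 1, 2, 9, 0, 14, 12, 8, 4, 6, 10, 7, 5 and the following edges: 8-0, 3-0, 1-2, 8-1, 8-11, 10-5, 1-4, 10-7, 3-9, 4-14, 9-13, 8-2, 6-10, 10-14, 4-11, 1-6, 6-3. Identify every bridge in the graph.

10-5, 10-7, 13-9, 3-9

The edges on the cycle 1-6-10-14-4-1 are not bridges since each lies on that cycle.
But removing 5-10 disconnects 5 from 10; removing 3-9 disconnects 3 from 9; removing 13-9 disconnects 13 from 9; removing 10-7 disconnects 10 from 7 — these are bridges.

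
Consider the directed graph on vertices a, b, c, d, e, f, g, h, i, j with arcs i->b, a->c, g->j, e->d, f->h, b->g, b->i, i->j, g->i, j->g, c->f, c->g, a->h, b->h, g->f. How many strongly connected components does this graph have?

7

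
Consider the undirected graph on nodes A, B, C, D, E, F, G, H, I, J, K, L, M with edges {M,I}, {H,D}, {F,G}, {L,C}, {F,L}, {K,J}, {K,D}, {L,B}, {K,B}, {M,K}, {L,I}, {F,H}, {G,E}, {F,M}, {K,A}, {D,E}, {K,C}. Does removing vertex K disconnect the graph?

Yes

Deleting K raises the number of components from 1 to 3, so K is a cut vertex.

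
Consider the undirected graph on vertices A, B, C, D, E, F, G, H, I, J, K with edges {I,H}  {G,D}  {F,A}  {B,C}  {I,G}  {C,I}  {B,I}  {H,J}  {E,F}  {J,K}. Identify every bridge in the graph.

The edges on the cycle B-C-I-B are not bridges since each lies on that cycle.
But removing H–J disconnects H from J; removing I–G disconnects I from G; removing F–A disconnects F from A; removing E–F disconnects E from F — these are bridges.
In total 7 edges are bridges.

A-F, D-G, E-F, G-I, H-I, H-J, J-K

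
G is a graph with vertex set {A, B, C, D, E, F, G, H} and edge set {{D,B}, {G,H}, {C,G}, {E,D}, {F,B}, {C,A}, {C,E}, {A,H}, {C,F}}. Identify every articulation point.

Removing C increases the component count from 1 to 2, so C is a cut vertex.
By contrast removing G leaves 1 component; it is not a cut vertex. No other vertex is a cut vertex either.

C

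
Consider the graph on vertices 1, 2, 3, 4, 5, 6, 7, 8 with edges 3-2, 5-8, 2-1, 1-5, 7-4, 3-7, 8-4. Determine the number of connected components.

6 is isolated — a component by itself.
Starting from 1 we can reach 1, 2, 3, 4, 5, 7, 8. That is one component of size 7.
Total: 2 components.

2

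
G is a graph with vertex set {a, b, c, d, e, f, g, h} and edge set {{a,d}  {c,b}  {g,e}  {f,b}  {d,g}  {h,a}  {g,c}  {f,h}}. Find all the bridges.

e-g

The edges on the cycle f-h-a-d-g-c-b-f are not bridges since each lies on that cycle.
But removing g—e disconnects g from e — this is a bridge.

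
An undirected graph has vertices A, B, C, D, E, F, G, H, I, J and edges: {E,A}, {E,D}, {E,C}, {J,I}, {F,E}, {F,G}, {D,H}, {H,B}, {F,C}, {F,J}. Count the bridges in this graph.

The edges on the cycle F-E-C-F are not bridges since each lies on that cycle.
But removing D–H disconnects D from H; removing E–A disconnects E from A; removing F–G disconnects F from G; removing I–J disconnects I from J — these are bridges.
In total 7 edges are bridges.

7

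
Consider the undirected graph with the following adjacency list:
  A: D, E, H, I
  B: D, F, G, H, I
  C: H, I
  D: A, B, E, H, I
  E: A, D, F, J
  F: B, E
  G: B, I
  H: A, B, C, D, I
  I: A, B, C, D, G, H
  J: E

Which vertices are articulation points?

Removing E increases the component count from 1 to 2, so E is a cut vertex.
By contrast removing A leaves 1 component; it is not a cut vertex. No other vertex is a cut vertex either.

E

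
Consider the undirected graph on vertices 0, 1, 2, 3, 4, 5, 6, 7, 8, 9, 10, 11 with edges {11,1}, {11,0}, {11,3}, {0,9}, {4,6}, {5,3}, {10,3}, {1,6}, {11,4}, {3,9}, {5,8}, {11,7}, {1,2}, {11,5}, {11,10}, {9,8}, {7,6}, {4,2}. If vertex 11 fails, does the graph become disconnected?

Deleting 11 raises the number of components from 1 to 2, so 11 is a cut vertex.

Yes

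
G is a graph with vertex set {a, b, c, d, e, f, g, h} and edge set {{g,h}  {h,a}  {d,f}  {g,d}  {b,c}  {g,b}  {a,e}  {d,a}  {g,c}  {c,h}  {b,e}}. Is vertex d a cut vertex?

Deleting d raises the number of components from 1 to 2, so d is a cut vertex.

Yes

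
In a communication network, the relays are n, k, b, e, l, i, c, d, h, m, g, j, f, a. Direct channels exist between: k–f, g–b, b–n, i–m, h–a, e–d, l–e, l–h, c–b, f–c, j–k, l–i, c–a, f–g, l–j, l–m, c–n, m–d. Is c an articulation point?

No

Deleting c leaves 1 component (was 1) (its neighbors a, b, f, n remain connected to each other), so c is not a cut vertex.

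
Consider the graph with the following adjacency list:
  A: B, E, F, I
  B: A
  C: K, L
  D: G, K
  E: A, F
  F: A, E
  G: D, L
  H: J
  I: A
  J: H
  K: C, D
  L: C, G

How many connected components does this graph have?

3

Starting from H we can reach H, J. That is one component of size 2.
Starting from A we can reach A, B, E, F, I. That is one component of size 5.
Starting from C we can reach C, D, G, K, L. That is one component of size 5.
Total: 3 components.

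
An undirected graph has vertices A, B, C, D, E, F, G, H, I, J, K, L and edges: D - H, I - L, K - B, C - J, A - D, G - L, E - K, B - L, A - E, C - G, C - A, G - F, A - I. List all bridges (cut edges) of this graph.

A-D, C-J, D-H, F-G

The edges on the cycle A-I-L-B-K-E-A are not bridges since each lies on that cycle.
But removing F - G disconnects F from G; removing J - C disconnects J from C; removing A - D disconnects A from D; removing D - H disconnects D from H — these are bridges.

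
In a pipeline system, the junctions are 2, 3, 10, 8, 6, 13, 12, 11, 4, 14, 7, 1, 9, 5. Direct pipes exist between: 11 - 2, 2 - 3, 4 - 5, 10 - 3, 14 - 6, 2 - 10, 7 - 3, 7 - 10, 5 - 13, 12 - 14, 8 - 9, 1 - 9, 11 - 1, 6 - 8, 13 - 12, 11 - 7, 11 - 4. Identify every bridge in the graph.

none

The edges on the cycle 11-4-5-13-12-14-6-8-9-1-11 are not bridges since each lies on that cycle.
Every edge lies on some cycle, so there are no bridges.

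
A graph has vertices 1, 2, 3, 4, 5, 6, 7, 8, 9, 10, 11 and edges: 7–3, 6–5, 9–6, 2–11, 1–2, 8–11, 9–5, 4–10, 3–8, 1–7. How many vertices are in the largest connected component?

6

Starting from 4 we can reach 4, 10. That is one component of size 2.
Starting from 5 we can reach 5, 6, 9. That is one component of size 3.
Starting from 1 we can reach 1, 2, 3, 7, 8, 11. That is one component of size 6.
The largest has 6 vertices.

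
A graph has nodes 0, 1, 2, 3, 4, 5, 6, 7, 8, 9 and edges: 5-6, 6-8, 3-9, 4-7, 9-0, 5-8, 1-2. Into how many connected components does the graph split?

Starting from 4 we can reach 4, 7. That is one component of size 2.
Starting from 1 we can reach 1, 2. That is one component of size 2.
Starting from 5 we can reach 5, 6, 8. That is one component of size 3.
Starting from 0 we can reach 0, 3, 9. That is one component of size 3.
Total: 4 components.

4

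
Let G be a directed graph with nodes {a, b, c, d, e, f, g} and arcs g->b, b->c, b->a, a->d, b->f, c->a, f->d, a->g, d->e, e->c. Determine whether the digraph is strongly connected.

Yes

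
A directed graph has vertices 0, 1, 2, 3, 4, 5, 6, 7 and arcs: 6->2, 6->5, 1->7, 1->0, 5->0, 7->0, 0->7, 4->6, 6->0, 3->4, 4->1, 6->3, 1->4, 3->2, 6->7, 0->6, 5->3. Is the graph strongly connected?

No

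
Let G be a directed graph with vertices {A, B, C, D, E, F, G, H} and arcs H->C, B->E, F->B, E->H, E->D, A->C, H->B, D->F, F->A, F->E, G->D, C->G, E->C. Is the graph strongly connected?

Yes

From H we can reach every vertex (A, B, C, D, E, F, G, H), and every vertex can reach H (A, B, C, D, E, F, G, H). So the whole graph is one strongly connected component.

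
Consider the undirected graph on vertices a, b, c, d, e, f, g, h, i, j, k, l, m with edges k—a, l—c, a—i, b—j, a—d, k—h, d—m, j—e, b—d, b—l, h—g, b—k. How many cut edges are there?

8

The edges on the cycle b-k-a-d-b are not bridges since each lies on that cycle.
But removing g—h disconnects g from h; removing k—h disconnects k from h; removing a—i disconnects a from i; removing l—c disconnects l from c — these are bridges.
In total 8 edges are bridges.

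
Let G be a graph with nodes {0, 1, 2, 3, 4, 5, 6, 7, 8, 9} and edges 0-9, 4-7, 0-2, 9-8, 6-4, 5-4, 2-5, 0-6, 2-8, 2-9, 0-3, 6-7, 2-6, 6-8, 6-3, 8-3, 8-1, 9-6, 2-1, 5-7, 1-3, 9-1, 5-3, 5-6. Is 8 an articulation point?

No

Deleting 8 leaves 1 component (was 1) (its neighbors 1, 2, 3, 6, 9 remain connected to each other), so 8 is not a cut vertex.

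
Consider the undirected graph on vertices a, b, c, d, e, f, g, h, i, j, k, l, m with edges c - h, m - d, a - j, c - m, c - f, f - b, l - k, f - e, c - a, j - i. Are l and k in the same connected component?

From l we can reach k, l, which includes k.

Yes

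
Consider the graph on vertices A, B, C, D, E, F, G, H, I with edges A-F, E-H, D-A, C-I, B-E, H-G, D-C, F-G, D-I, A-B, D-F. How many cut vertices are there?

Removing D increases the component count from 1 to 2, so D is a cut vertex.
By contrast removing G leaves 1 component; it is not a cut vertex. No other vertex is a cut vertex either.

1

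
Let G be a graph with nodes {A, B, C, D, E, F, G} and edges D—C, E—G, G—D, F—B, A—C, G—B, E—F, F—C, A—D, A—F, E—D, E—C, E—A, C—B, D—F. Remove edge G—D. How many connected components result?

1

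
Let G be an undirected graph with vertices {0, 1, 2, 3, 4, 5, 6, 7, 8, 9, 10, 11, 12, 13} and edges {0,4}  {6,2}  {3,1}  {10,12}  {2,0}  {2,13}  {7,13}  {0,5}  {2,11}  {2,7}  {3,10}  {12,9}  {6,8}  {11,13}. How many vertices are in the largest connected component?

9

Starting from 1 we can reach 1, 3, 9, 10, 12. That is one component of size 5.
Starting from 0 we can reach 0, 2, 4, 5, 6, 7, 8, 11, 13. That is one component of size 9.
The largest has 9 vertices.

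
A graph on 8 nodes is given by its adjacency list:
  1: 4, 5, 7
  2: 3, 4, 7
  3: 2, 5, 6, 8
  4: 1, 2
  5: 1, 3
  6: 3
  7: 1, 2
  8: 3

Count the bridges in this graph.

The edges on the cycle 2-4-1-5-3-2 are not bridges since each lies on that cycle.
But removing 6-3 disconnects 6 from 3; removing 8-3 disconnects 8 from 3 — these are bridges.
That makes 2 bridges.

2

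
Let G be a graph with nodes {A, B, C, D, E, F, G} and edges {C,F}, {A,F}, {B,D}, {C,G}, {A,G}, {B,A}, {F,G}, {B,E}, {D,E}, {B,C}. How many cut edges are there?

0

The edges on the cycle B-D-E-B are not bridges since each lies on that cycle.
Every edge lies on some cycle, so there are no bridges.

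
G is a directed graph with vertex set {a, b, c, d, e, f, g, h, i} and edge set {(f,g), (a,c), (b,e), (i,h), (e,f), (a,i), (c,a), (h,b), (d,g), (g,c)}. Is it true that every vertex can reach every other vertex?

No

There is no directed path from e to d, so the graph is not strongly connected.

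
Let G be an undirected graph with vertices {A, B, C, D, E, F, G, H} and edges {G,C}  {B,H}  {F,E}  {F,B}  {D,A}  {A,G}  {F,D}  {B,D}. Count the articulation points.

Removing A increases the component count from 1 to 2, so A is a cut vertex.
Removing B increases the component count from 1 to 2, so B is a cut vertex.
Removing D increases the component count from 1 to 2, so D is a cut vertex.
Likewise F, G are cut vertices.
By contrast removing H leaves 1 component; it is not a cut vertex. No other vertex is a cut vertex either.

5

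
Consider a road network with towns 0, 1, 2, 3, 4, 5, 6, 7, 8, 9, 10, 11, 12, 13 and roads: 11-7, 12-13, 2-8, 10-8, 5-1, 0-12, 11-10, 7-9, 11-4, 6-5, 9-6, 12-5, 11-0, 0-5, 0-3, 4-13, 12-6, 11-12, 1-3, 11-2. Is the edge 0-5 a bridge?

No

After removing 0-5, the path 0-12-5 still connects them, so the edge is not a bridge.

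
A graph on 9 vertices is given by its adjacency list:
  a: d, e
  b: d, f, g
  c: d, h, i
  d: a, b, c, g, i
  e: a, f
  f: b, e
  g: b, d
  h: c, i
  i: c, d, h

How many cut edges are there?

0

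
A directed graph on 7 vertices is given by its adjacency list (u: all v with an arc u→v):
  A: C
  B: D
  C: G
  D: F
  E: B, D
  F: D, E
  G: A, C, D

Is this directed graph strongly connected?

There is no directed path from E to C, so the graph is not strongly connected.

No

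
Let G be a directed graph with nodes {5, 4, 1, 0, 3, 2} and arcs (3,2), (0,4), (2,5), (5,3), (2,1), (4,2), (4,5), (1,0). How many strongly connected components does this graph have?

1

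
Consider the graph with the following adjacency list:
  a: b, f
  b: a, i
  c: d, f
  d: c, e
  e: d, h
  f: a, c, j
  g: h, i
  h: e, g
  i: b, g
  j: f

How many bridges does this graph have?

1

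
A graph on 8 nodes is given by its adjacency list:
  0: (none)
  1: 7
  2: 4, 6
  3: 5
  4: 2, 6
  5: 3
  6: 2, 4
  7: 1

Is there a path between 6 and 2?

From 6 we can reach 2, 4, 6, which includes 2.

Yes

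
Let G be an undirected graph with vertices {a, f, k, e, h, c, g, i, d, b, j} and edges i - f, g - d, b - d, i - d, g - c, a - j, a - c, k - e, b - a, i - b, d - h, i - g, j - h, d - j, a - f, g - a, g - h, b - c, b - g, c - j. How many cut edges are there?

1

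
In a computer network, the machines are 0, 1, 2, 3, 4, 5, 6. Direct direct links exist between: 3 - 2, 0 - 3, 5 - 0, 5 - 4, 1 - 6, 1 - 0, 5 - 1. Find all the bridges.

The edges on the cycle 5-1-0-5 are not bridges since each lies on that cycle.
But removing 3 - 2 disconnects 3 from 2; removing 1 - 6 disconnects 1 from 6; removing 0 - 3 disconnects 0 from 3; removing 5 - 4 disconnects 5 from 4 — these are bridges.

0-3, 1-6, 2-3, 4-5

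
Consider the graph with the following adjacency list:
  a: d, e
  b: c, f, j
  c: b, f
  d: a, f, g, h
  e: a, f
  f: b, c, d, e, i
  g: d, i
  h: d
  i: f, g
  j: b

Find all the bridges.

b-j, d-h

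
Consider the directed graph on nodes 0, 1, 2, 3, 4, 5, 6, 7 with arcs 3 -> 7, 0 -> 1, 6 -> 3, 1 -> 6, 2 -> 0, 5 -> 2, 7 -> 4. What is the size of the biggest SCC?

1

{6} is an SCC by itself.
{7} is an SCC by itself.
{5} is an SCC by itself.
{2} is an SCC by itself.
{4} is an SCC by itself.
(and 3 more singleton SCCs)
The largest has 1 vertex.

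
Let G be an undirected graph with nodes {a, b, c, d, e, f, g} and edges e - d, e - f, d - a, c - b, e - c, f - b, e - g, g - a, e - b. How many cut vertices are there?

1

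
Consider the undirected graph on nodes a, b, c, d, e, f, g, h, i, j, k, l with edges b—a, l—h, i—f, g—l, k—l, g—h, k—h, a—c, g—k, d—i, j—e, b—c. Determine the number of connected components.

Starting from e we can reach e, j. That is one component of size 2.
Starting from d we can reach d, f, i. That is one component of size 3.
Starting from a we can reach a, b, c. That is one component of size 3.
Starting from g we can reach g, h, k, l. That is one component of size 4.
Total: 4 components.

4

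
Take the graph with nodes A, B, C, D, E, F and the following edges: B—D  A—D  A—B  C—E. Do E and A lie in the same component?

The component containing E is {C, E}, and A is not in it.

No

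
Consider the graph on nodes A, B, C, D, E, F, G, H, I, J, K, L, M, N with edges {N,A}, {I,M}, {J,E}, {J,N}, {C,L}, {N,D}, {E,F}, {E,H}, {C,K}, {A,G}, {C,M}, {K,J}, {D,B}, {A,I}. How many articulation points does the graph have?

Removing A increases the component count from 1 to 2, so A is a cut vertex.
Removing C increases the component count from 1 to 2, so C is a cut vertex.
Removing D increases the component count from 1 to 2, so D is a cut vertex.
Likewise E, J, N are cut vertices.
By contrast removing F leaves 1 component; it is not a cut vertex. No other vertex is a cut vertex either.

6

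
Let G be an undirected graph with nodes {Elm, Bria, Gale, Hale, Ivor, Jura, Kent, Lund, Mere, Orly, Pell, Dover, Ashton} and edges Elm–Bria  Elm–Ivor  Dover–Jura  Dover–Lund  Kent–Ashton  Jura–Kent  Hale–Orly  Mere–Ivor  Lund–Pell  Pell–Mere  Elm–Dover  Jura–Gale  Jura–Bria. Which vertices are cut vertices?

Jura, Kent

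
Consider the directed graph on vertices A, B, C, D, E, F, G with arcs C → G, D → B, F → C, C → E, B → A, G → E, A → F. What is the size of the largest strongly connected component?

{A} is an SCC by itself.
{C} is an SCC by itself.
{F} is an SCC by itself.
{B} is an SCC by itself.
{E} is an SCC by itself.
(and 2 more singleton SCCs)
The largest has 1 vertex.

1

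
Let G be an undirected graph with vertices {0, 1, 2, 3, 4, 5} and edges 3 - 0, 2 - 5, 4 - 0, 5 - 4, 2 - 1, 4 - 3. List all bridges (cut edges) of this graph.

1-2, 2-5, 4-5

The edges on the cycle 4-3-0-4 are not bridges since each lies on that cycle.
But removing 1 - 2 disconnects 1 from 2; removing 4 - 5 disconnects 4 from 5; removing 5 - 2 disconnects 5 from 2 — these are bridges.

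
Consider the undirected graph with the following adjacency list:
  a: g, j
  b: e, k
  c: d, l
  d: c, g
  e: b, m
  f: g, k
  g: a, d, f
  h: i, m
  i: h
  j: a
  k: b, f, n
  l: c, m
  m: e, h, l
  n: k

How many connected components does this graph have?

Starting from a we can reach a, b, c, d, e, f, g, h, i, j, k, l, m, n. That is one component of size 14.
Total: 1 component.

1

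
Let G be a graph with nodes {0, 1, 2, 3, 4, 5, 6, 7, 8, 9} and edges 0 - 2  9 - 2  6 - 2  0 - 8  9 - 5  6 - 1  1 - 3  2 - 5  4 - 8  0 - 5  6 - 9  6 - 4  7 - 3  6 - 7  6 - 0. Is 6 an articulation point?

Yes

Deleting 6 raises the number of components from 1 to 2, so 6 is a cut vertex.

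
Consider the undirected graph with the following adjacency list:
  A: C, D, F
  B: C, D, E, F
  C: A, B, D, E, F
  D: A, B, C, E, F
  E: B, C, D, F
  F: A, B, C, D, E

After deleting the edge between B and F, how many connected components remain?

1

B and F are still connected via B-D-F, so the component count stays at 1.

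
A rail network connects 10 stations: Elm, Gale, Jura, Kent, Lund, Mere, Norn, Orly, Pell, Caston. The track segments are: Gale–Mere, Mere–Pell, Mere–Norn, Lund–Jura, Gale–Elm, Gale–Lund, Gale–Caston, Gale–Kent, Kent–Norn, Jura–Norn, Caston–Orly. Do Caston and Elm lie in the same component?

From Caston we can reach Elm, Gale, Jura, Kent, Lund, Mere, Norn, Orly, Pell, Caston, which includes Elm.

Yes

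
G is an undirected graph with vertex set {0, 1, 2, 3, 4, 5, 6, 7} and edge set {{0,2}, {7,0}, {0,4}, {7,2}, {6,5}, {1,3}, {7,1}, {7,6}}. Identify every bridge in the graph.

The edges on the cycle 7-0-2-7 are not bridges since each lies on that cycle.
But removing 1 - 3 disconnects 1 from 3; removing 0 - 4 disconnects 0 from 4; removing 7 - 1 disconnects 7 from 1; removing 7 - 6 disconnects 7 from 6 — these are bridges.
In total 5 edges are bridges.

0-4, 1-3, 1-7, 5-6, 6-7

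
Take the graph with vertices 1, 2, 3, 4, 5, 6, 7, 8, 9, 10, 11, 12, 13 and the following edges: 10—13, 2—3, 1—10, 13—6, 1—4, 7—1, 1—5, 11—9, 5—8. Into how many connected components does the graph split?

4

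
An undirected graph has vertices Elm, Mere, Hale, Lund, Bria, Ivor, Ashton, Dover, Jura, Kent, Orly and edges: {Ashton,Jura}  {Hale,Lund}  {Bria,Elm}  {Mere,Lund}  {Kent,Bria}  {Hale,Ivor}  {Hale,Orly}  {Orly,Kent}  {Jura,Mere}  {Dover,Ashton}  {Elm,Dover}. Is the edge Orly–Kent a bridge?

After removing Orly–Kent, the path Orly-Hale-Lund-Mere-Jura-Ashton-Dover-Elm-Bria-Kent still connects them, so the edge is not a bridge.

No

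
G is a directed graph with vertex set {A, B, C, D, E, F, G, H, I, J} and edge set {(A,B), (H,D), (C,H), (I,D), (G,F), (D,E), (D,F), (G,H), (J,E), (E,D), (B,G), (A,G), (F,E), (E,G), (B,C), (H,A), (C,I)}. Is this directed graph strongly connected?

There is no directed path from F to J, so the graph is not strongly connected.

No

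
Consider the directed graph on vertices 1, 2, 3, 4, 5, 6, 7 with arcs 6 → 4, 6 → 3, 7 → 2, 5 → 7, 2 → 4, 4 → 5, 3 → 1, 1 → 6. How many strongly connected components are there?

{2, 4, 5, 7} are all mutually reachable — one SCC of size 4.
{1, 3, 6} are all mutually reachable — one SCC of size 3.
That gives 2 strongly connected components.

2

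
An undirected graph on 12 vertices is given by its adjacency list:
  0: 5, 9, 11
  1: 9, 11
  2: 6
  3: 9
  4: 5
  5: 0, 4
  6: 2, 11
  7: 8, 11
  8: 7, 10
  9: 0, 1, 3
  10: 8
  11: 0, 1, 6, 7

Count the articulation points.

7

Removing 0 increases the component count from 1 to 2, so 0 is a cut vertex.
Removing 5 increases the component count from 1 to 2, so 5 is a cut vertex.
Removing 6 increases the component count from 1 to 2, so 6 is a cut vertex.
Likewise 7, 8, 9, 11 are cut vertices.
By contrast removing 10 leaves 1 component; it is not a cut vertex. No other vertex is a cut vertex either.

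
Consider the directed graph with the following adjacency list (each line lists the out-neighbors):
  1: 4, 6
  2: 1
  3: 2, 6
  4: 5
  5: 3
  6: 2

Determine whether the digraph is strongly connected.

From 1 we can reach every vertex (1, 2, 3, 4, 5, 6), and every vertex can reach 1 (1, 2, 3, 4, 5, 6). So the whole graph is one strongly connected component.

Yes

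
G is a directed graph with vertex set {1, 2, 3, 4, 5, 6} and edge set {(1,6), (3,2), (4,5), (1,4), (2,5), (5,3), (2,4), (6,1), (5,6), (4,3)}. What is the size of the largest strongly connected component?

6

{1, 2, 3, 4, 5, 6} are all mutually reachable — one SCC of size 6.
The largest has 6 vertices.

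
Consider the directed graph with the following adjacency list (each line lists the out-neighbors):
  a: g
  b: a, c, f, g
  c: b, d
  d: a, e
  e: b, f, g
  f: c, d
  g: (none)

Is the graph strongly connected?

No

There is no directed path from g to b, so the graph is not strongly connected.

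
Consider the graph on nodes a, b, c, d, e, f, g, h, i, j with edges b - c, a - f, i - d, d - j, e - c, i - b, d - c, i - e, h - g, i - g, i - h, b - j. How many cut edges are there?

1

The edges on the cycle i-h-g-i are not bridges since each lies on that cycle.
But removing a - f disconnects a from f — this is a bridge.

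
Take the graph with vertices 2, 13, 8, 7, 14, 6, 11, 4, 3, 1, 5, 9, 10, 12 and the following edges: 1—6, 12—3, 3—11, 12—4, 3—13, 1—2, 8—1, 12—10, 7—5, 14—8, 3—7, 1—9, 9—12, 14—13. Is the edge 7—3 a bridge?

Removing 7—3 leaves no path between 7 and 3: the component count goes from 1 to 2. So it is a bridge.

Yes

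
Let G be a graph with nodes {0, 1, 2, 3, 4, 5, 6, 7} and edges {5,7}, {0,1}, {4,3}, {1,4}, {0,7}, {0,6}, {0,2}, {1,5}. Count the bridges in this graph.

The edges on the cycle 0-1-5-7-0 are not bridges since each lies on that cycle.
But removing 1-4 disconnects 1 from 4; removing 0-6 disconnects 0 from 6; removing 4-3 disconnects 4 from 3; removing 0-2 disconnects 0 from 2 — these are bridges.
That makes 4 bridges.

4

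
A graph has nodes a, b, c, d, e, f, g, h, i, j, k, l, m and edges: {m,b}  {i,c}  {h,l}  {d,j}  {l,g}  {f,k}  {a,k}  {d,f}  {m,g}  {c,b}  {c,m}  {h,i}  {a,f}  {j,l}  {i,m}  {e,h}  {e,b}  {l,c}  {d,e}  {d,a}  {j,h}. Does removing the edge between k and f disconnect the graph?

After removing k—f, the path k-a-f still connects them, so the edge is not a bridge.

No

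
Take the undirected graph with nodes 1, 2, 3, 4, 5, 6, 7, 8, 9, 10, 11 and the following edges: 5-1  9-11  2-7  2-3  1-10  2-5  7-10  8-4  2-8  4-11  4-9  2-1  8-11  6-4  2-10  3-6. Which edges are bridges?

The edges on the cycle 4-9-11-4 are not bridges since each lies on that cycle.
Every edge lies on some cycle, so there are no bridges.

none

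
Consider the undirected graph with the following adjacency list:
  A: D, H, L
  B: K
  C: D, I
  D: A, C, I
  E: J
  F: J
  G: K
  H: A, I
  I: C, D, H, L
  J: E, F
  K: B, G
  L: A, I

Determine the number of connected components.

Starting from E we can reach E, F, J. That is one component of size 3.
Starting from B we can reach B, G, K. That is one component of size 3.
Starting from A we can reach A, C, D, H, I, L. That is one component of size 6.
Total: 3 components.

3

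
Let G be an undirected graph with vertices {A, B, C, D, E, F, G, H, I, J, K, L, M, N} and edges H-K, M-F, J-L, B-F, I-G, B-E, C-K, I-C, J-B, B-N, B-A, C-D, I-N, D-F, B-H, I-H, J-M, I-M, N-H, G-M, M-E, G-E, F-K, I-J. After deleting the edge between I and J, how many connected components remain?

1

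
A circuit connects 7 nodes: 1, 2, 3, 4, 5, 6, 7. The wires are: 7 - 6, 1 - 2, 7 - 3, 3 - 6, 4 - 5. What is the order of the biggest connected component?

3

Starting from 1 we can reach 1, 2. That is one component of size 2.
Starting from 4 we can reach 4, 5. That is one component of size 2.
Starting from 3 we can reach 3, 6, 7. That is one component of size 3.
The largest has 3 vertices.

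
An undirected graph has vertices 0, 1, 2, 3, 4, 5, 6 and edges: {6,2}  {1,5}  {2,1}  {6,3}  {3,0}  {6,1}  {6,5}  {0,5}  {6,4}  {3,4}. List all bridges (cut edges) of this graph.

The edges on the cycle 6-3-0-5-6 are not bridges since each lies on that cycle.
Every edge lies on some cycle, so there are no bridges.

none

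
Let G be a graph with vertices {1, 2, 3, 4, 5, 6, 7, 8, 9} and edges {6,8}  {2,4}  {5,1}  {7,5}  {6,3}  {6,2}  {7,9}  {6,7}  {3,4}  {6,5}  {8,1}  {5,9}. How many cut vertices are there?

Removing 6 increases the component count from 1 to 2, so 6 is a cut vertex.
By contrast removing 8 leaves 1 component; it is not a cut vertex. No other vertex is a cut vertex either.

1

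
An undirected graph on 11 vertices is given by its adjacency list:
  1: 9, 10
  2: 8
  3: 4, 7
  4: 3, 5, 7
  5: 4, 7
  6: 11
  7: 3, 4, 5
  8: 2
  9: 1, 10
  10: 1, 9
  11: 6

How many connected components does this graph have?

4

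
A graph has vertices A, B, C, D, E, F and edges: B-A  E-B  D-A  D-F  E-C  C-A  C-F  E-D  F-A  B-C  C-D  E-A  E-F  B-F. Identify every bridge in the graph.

The edges on the cycle C-D-F-C are not bridges since each lies on that cycle.
Every edge lies on some cycle, so there are no bridges.

none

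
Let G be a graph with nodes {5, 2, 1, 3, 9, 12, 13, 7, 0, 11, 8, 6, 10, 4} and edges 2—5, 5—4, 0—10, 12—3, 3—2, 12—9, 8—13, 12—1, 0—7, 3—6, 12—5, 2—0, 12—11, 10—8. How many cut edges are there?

10

The edges on the cycle 12-3-2-5-12 are not bridges since each lies on that cycle.
But removing 12—1 disconnects 12 from 1; removing 5—4 disconnects 5 from 4; removing 8—13 disconnects 8 from 13; removing 12—11 disconnects 12 from 11 — these are bridges.
In total 10 edges are bridges.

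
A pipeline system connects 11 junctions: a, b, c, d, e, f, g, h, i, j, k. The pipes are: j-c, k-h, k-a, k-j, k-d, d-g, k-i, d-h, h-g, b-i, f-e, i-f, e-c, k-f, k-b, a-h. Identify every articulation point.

k

Removing k increases the component count from 1 to 2, so k is a cut vertex.
By contrast removing j leaves 1 component; it is not a cut vertex. No other vertex is a cut vertex either.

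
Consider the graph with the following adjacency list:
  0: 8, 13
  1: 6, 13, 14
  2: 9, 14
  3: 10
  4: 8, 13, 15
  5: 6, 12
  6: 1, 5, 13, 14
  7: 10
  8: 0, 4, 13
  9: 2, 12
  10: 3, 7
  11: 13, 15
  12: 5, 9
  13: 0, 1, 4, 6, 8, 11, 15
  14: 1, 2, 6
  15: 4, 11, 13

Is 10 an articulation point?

Yes

Deleting 10 raises the number of components from 2 to 3, so 10 is a cut vertex.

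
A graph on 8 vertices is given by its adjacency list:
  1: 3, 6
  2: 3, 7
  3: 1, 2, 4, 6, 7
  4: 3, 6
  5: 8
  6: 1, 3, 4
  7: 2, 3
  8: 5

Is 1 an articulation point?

Deleting 1 leaves 2 components (was 2), so 1 is not a cut vertex.

No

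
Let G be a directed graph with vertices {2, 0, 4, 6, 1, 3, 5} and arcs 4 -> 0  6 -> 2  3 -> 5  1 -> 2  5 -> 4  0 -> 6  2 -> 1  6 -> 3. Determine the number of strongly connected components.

2

{0, 3, 4, 5, 6} are all mutually reachable — one SCC of size 5.
{1, 2} are all mutually reachable — one SCC of size 2.
That gives 2 strongly connected components.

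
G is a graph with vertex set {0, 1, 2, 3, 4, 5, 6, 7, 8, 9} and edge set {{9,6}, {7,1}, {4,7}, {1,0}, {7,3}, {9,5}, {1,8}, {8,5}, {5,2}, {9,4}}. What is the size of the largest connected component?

Starting from 0 we can reach 0, 1, 2, 3, 4, 5, 6, 7, 8, 9. That is one component of size 10.
The largest has 10 vertices.

10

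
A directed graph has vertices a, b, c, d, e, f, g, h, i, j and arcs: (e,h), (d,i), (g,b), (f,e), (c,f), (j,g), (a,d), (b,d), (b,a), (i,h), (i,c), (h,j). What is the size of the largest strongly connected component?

10

{a, b, c, d, e, f, g, h, i, j} are all mutually reachable — one SCC of size 10.
The largest has 10 vertices.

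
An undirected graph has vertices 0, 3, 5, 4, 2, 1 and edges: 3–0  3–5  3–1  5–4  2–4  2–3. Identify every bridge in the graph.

0-3, 1-3

The edges on the cycle 2-3-5-4-2 are not bridges since each lies on that cycle.
But removing 3–0 disconnects 3 from 0; removing 3–1 disconnects 3 from 1 — these are bridges.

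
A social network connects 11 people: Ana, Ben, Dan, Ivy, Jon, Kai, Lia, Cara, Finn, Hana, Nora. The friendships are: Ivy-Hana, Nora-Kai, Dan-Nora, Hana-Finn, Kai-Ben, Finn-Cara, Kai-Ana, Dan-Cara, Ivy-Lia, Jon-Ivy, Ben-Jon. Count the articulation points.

2

Removing Ivy increases the component count from 1 to 2, so Ivy is a cut vertex.
Removing Kai increases the component count from 1 to 2, so Kai is a cut vertex.
By contrast removing Dan leaves 1 component; it is not a cut vertex. No other vertex is a cut vertex either.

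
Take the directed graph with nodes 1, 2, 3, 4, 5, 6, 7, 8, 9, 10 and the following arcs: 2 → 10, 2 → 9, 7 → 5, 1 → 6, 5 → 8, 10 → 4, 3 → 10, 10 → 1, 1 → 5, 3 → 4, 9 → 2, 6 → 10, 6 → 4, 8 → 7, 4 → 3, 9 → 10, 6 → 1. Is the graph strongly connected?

There is no directed path from 6 to 9, so the graph is not strongly connected.

No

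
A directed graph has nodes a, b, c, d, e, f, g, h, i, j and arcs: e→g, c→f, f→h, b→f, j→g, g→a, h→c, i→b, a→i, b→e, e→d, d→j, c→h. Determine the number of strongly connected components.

2

{a, b, d, e, g, i, j} are all mutually reachable — one SCC of size 7.
{c, f, h} are all mutually reachable — one SCC of size 3.
That gives 2 strongly connected components.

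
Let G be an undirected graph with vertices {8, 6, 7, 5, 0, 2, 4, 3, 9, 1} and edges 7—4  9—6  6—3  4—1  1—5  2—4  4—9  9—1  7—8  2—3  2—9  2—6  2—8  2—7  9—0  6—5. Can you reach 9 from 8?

Yes

From 8 we can reach 0, 1, 2, 3, 4, 5, 6, 7, 8, 9, which includes 9.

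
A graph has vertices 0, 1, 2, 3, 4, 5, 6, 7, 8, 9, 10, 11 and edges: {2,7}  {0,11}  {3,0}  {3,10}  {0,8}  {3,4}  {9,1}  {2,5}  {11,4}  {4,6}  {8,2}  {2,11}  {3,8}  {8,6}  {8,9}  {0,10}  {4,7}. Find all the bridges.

The edges on the cycle 3-0-10-3 are not bridges since each lies on that cycle.
But removing 5–2 disconnects 5 from 2; removing 8–9 disconnects 8 from 9; removing 1–9 disconnects 1 from 9 — these are bridges.

1-9, 2-5, 8-9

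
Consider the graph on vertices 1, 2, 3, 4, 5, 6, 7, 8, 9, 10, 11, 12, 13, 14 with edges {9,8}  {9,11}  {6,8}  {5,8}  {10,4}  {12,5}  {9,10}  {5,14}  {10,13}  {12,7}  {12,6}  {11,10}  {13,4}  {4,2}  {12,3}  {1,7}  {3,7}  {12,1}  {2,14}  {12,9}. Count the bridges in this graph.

0

The edges on the cycle 9-11-10-9 are not bridges since each lies on that cycle.
Every edge lies on some cycle, so there are no bridges.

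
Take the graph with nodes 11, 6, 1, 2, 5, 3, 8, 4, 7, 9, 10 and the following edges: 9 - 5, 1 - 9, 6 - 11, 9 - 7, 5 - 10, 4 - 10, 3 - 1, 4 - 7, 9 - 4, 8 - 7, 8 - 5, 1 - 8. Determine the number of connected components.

3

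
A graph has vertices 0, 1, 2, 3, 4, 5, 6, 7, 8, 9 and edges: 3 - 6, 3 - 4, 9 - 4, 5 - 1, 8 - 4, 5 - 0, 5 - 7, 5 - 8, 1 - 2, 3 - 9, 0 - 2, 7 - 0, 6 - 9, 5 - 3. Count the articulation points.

1

Removing 5 increases the component count from 1 to 2, so 5 is a cut vertex.
By contrast removing 6 leaves 1 component; it is not a cut vertex. No other vertex is a cut vertex either.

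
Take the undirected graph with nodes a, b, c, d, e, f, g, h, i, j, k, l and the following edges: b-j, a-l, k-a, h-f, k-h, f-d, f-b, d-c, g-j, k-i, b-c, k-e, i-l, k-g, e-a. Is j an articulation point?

Deleting j leaves 1 component (was 1) (its neighbors b, g remain connected to each other), so j is not a cut vertex.

No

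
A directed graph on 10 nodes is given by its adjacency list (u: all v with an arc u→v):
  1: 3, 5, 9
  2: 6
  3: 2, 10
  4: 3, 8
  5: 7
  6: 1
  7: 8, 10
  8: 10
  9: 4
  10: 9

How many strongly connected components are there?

{1, 2, 3, 4, 5, 6, 7, 8, 9, 10} are all mutually reachable — one SCC of size 10.
That gives 1 strongly connected component.

1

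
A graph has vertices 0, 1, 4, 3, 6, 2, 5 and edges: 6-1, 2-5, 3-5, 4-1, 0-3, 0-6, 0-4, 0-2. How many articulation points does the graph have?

1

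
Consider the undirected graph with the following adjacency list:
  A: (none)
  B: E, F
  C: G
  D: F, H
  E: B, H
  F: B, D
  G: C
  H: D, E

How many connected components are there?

3

A is isolated — a component by itself.
Starting from C we can reach C, G. That is one component of size 2.
Starting from B we can reach B, D, E, F, H. That is one component of size 5.
Total: 3 components.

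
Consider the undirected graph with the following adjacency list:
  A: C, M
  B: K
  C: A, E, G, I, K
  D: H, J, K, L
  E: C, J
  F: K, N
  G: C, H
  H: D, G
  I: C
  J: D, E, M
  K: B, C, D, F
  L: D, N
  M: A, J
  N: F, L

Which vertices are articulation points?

Removing C increases the component count from 1 to 2, so C is a cut vertex.
Removing K increases the component count from 1 to 2, so K is a cut vertex.
By contrast removing F leaves 1 component; it is not a cut vertex. No other vertex is a cut vertex either.

C, K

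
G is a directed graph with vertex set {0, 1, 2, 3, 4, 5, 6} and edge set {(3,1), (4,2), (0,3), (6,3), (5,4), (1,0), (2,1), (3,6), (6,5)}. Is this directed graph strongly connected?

From 0 we can reach every vertex (0, 1, 2, 3, 4, 5, 6), and every vertex can reach 0 (0, 1, 2, 3, 4, 5, 6). So the whole graph is one strongly connected component.

Yes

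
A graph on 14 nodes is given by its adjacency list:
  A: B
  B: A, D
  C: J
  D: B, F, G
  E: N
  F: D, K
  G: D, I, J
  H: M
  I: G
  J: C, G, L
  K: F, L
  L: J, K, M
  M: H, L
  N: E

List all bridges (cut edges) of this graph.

The edges on the cycle K-F-D-G-J-L-K are not bridges since each lies on that cycle.
But removing D-B disconnects D from B; removing M-H disconnects M from H; removing A-B disconnects A from B; removing M-L disconnects M from L — these are bridges.
In total 7 edges are bridges.

A-B, B-D, C-J, E-N, G-I, H-M, L-M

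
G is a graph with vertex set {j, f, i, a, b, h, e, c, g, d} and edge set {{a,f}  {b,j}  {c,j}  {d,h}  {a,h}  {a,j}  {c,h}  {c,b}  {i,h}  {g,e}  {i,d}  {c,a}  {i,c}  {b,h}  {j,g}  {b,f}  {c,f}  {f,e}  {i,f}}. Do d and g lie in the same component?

Yes

From d we can reach a, b, c, d, e, f, g, h, i, j, which includes g.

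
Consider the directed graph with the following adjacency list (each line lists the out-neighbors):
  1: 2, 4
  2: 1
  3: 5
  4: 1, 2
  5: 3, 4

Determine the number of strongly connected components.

2

{1, 2, 4} are all mutually reachable — one SCC of size 3.
{3, 5} are all mutually reachable — one SCC of size 2.
That gives 2 strongly connected components.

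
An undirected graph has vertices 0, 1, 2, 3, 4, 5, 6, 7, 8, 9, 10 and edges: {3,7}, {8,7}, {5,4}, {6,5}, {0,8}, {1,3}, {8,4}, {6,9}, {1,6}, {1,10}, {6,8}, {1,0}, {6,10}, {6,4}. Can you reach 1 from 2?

No

The component containing 2 is {2}, and 1 is not in it.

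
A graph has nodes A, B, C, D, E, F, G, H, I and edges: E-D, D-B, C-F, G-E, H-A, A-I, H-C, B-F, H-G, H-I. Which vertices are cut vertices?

Removing H increases the component count from 1 to 2, so H is a cut vertex.
By contrast removing D leaves 1 component; it is not a cut vertex. No other vertex is a cut vertex either.

H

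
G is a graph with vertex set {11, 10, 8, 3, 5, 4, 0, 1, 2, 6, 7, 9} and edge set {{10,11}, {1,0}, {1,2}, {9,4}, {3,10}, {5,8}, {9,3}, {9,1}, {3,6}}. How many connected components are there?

3

7 is isolated — a component by itself.
Starting from 5 we can reach 5, 8. That is one component of size 2.
Starting from 0 we can reach 0, 1, 2, 3, 4, 6, 9, 10, 11. That is one component of size 9.
Total: 3 components.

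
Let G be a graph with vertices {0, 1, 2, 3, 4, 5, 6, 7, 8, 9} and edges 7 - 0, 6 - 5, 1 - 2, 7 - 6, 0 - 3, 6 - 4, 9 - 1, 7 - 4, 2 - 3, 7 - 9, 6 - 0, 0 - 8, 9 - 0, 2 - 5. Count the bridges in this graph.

1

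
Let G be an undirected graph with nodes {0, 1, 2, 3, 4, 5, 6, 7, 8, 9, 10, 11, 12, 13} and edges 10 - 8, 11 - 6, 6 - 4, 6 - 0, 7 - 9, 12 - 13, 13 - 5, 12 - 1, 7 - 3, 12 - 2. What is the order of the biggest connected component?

Starting from 8 we can reach 8, 10. That is one component of size 2.
Starting from 3 we can reach 3, 7, 9. That is one component of size 3.
Starting from 0 we can reach 0, 4, 6, 11. That is one component of size 4.
Starting from 1 we can reach 1, 2, 5, 12, 13. That is one component of size 5.
The largest has 5 vertices.

5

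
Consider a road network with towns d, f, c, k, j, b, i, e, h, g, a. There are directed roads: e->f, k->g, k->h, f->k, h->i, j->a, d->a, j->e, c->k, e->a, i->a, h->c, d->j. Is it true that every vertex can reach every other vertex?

No

There is no directed path from c to j, so the graph is not strongly connected.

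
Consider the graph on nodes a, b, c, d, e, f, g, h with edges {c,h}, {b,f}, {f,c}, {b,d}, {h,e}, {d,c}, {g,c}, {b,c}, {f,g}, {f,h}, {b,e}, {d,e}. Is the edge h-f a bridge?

No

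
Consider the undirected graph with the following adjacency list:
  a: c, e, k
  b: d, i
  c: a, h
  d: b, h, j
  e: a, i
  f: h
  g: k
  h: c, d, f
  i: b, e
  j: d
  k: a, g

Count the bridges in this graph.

4

The edges on the cycle h-c-a-e-i-b-d-h are not bridges since each lies on that cycle.
But removing j-d disconnects j from d; removing a-k disconnects a from k; removing g-k disconnects g from k; removing h-f disconnects h from f — these are bridges.
That makes 4 bridges.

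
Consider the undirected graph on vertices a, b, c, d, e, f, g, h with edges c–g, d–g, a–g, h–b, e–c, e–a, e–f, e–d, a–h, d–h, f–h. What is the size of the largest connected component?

Starting from a we can reach a, b, c, d, e, f, g, h. That is one component of size 8.
The largest has 8 vertices.

8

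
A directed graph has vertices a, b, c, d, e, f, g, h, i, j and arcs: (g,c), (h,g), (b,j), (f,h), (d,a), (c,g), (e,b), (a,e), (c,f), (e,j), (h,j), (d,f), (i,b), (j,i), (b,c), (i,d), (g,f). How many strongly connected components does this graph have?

{a, b, c, d, e, f, g, h, i, j} are all mutually reachable — one SCC of size 10.
That gives 1 strongly connected component.

1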